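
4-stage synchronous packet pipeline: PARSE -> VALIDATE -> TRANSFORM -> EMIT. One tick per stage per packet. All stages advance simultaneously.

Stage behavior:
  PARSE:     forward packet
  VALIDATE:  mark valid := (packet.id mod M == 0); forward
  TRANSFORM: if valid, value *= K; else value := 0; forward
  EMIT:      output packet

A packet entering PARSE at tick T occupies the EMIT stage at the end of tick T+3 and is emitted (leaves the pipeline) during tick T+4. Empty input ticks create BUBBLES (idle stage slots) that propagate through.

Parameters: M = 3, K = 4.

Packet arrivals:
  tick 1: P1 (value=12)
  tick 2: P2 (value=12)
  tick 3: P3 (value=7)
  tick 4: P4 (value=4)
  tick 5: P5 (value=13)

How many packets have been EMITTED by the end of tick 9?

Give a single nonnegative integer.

Tick 1: [PARSE:P1(v=12,ok=F), VALIDATE:-, TRANSFORM:-, EMIT:-] out:-; in:P1
Tick 2: [PARSE:P2(v=12,ok=F), VALIDATE:P1(v=12,ok=F), TRANSFORM:-, EMIT:-] out:-; in:P2
Tick 3: [PARSE:P3(v=7,ok=F), VALIDATE:P2(v=12,ok=F), TRANSFORM:P1(v=0,ok=F), EMIT:-] out:-; in:P3
Tick 4: [PARSE:P4(v=4,ok=F), VALIDATE:P3(v=7,ok=T), TRANSFORM:P2(v=0,ok=F), EMIT:P1(v=0,ok=F)] out:-; in:P4
Tick 5: [PARSE:P5(v=13,ok=F), VALIDATE:P4(v=4,ok=F), TRANSFORM:P3(v=28,ok=T), EMIT:P2(v=0,ok=F)] out:P1(v=0); in:P5
Tick 6: [PARSE:-, VALIDATE:P5(v=13,ok=F), TRANSFORM:P4(v=0,ok=F), EMIT:P3(v=28,ok=T)] out:P2(v=0); in:-
Tick 7: [PARSE:-, VALIDATE:-, TRANSFORM:P5(v=0,ok=F), EMIT:P4(v=0,ok=F)] out:P3(v=28); in:-
Tick 8: [PARSE:-, VALIDATE:-, TRANSFORM:-, EMIT:P5(v=0,ok=F)] out:P4(v=0); in:-
Tick 9: [PARSE:-, VALIDATE:-, TRANSFORM:-, EMIT:-] out:P5(v=0); in:-
Emitted by tick 9: ['P1', 'P2', 'P3', 'P4', 'P5']

Answer: 5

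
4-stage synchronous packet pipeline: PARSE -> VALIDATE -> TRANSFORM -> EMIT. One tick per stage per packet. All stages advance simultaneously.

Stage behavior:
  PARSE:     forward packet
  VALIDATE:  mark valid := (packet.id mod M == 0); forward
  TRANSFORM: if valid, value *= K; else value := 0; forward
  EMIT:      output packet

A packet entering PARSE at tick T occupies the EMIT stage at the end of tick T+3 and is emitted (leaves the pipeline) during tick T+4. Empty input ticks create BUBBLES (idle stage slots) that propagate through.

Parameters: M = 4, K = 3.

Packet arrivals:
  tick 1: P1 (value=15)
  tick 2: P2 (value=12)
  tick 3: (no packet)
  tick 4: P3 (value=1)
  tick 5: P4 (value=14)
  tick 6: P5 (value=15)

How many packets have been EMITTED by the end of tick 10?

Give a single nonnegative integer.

Answer: 5

Derivation:
Tick 1: [PARSE:P1(v=15,ok=F), VALIDATE:-, TRANSFORM:-, EMIT:-] out:-; in:P1
Tick 2: [PARSE:P2(v=12,ok=F), VALIDATE:P1(v=15,ok=F), TRANSFORM:-, EMIT:-] out:-; in:P2
Tick 3: [PARSE:-, VALIDATE:P2(v=12,ok=F), TRANSFORM:P1(v=0,ok=F), EMIT:-] out:-; in:-
Tick 4: [PARSE:P3(v=1,ok=F), VALIDATE:-, TRANSFORM:P2(v=0,ok=F), EMIT:P1(v=0,ok=F)] out:-; in:P3
Tick 5: [PARSE:P4(v=14,ok=F), VALIDATE:P3(v=1,ok=F), TRANSFORM:-, EMIT:P2(v=0,ok=F)] out:P1(v=0); in:P4
Tick 6: [PARSE:P5(v=15,ok=F), VALIDATE:P4(v=14,ok=T), TRANSFORM:P3(v=0,ok=F), EMIT:-] out:P2(v=0); in:P5
Tick 7: [PARSE:-, VALIDATE:P5(v=15,ok=F), TRANSFORM:P4(v=42,ok=T), EMIT:P3(v=0,ok=F)] out:-; in:-
Tick 8: [PARSE:-, VALIDATE:-, TRANSFORM:P5(v=0,ok=F), EMIT:P4(v=42,ok=T)] out:P3(v=0); in:-
Tick 9: [PARSE:-, VALIDATE:-, TRANSFORM:-, EMIT:P5(v=0,ok=F)] out:P4(v=42); in:-
Tick 10: [PARSE:-, VALIDATE:-, TRANSFORM:-, EMIT:-] out:P5(v=0); in:-
Emitted by tick 10: ['P1', 'P2', 'P3', 'P4', 'P5']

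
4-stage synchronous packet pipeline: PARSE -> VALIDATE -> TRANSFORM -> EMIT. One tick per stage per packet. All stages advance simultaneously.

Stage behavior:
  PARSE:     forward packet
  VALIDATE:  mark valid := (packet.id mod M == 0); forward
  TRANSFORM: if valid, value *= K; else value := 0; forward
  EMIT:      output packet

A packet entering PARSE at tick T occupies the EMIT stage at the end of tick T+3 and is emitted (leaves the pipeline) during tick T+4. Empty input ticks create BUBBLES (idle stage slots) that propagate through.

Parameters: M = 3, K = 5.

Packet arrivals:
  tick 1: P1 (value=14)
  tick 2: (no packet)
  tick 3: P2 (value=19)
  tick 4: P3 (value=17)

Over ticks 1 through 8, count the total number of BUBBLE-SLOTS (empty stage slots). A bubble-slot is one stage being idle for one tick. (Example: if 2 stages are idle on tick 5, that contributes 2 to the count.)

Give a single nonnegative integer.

Tick 1: [PARSE:P1(v=14,ok=F), VALIDATE:-, TRANSFORM:-, EMIT:-] out:-; bubbles=3
Tick 2: [PARSE:-, VALIDATE:P1(v=14,ok=F), TRANSFORM:-, EMIT:-] out:-; bubbles=3
Tick 3: [PARSE:P2(v=19,ok=F), VALIDATE:-, TRANSFORM:P1(v=0,ok=F), EMIT:-] out:-; bubbles=2
Tick 4: [PARSE:P3(v=17,ok=F), VALIDATE:P2(v=19,ok=F), TRANSFORM:-, EMIT:P1(v=0,ok=F)] out:-; bubbles=1
Tick 5: [PARSE:-, VALIDATE:P3(v=17,ok=T), TRANSFORM:P2(v=0,ok=F), EMIT:-] out:P1(v=0); bubbles=2
Tick 6: [PARSE:-, VALIDATE:-, TRANSFORM:P3(v=85,ok=T), EMIT:P2(v=0,ok=F)] out:-; bubbles=2
Tick 7: [PARSE:-, VALIDATE:-, TRANSFORM:-, EMIT:P3(v=85,ok=T)] out:P2(v=0); bubbles=3
Tick 8: [PARSE:-, VALIDATE:-, TRANSFORM:-, EMIT:-] out:P3(v=85); bubbles=4
Total bubble-slots: 20

Answer: 20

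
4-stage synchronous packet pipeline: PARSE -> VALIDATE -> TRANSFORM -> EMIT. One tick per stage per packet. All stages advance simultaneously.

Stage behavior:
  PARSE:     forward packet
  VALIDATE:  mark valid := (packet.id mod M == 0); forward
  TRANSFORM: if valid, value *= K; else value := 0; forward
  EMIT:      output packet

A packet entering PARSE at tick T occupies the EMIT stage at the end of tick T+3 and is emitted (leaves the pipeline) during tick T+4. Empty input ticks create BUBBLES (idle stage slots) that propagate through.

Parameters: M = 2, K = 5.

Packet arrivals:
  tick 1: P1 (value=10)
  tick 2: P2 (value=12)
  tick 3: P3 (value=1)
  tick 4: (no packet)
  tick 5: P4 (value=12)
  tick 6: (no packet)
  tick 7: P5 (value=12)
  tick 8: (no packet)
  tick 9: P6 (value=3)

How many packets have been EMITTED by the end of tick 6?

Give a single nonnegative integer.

Tick 1: [PARSE:P1(v=10,ok=F), VALIDATE:-, TRANSFORM:-, EMIT:-] out:-; in:P1
Tick 2: [PARSE:P2(v=12,ok=F), VALIDATE:P1(v=10,ok=F), TRANSFORM:-, EMIT:-] out:-; in:P2
Tick 3: [PARSE:P3(v=1,ok=F), VALIDATE:P2(v=12,ok=T), TRANSFORM:P1(v=0,ok=F), EMIT:-] out:-; in:P3
Tick 4: [PARSE:-, VALIDATE:P3(v=1,ok=F), TRANSFORM:P2(v=60,ok=T), EMIT:P1(v=0,ok=F)] out:-; in:-
Tick 5: [PARSE:P4(v=12,ok=F), VALIDATE:-, TRANSFORM:P3(v=0,ok=F), EMIT:P2(v=60,ok=T)] out:P1(v=0); in:P4
Tick 6: [PARSE:-, VALIDATE:P4(v=12,ok=T), TRANSFORM:-, EMIT:P3(v=0,ok=F)] out:P2(v=60); in:-
Emitted by tick 6: ['P1', 'P2']

Answer: 2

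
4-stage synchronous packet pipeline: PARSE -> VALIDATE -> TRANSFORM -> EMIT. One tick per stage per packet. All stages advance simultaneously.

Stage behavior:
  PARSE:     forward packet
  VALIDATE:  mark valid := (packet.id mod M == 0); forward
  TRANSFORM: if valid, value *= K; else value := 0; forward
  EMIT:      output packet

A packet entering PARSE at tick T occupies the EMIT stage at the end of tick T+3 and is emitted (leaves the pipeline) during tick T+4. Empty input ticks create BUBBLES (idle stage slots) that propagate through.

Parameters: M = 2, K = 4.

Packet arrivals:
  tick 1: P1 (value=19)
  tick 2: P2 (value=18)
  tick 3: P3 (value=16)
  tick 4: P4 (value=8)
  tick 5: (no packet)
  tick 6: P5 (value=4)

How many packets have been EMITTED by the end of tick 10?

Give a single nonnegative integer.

Answer: 5

Derivation:
Tick 1: [PARSE:P1(v=19,ok=F), VALIDATE:-, TRANSFORM:-, EMIT:-] out:-; in:P1
Tick 2: [PARSE:P2(v=18,ok=F), VALIDATE:P1(v=19,ok=F), TRANSFORM:-, EMIT:-] out:-; in:P2
Tick 3: [PARSE:P3(v=16,ok=F), VALIDATE:P2(v=18,ok=T), TRANSFORM:P1(v=0,ok=F), EMIT:-] out:-; in:P3
Tick 4: [PARSE:P4(v=8,ok=F), VALIDATE:P3(v=16,ok=F), TRANSFORM:P2(v=72,ok=T), EMIT:P1(v=0,ok=F)] out:-; in:P4
Tick 5: [PARSE:-, VALIDATE:P4(v=8,ok=T), TRANSFORM:P3(v=0,ok=F), EMIT:P2(v=72,ok=T)] out:P1(v=0); in:-
Tick 6: [PARSE:P5(v=4,ok=F), VALIDATE:-, TRANSFORM:P4(v=32,ok=T), EMIT:P3(v=0,ok=F)] out:P2(v=72); in:P5
Tick 7: [PARSE:-, VALIDATE:P5(v=4,ok=F), TRANSFORM:-, EMIT:P4(v=32,ok=T)] out:P3(v=0); in:-
Tick 8: [PARSE:-, VALIDATE:-, TRANSFORM:P5(v=0,ok=F), EMIT:-] out:P4(v=32); in:-
Tick 9: [PARSE:-, VALIDATE:-, TRANSFORM:-, EMIT:P5(v=0,ok=F)] out:-; in:-
Tick 10: [PARSE:-, VALIDATE:-, TRANSFORM:-, EMIT:-] out:P5(v=0); in:-
Emitted by tick 10: ['P1', 'P2', 'P3', 'P4', 'P5']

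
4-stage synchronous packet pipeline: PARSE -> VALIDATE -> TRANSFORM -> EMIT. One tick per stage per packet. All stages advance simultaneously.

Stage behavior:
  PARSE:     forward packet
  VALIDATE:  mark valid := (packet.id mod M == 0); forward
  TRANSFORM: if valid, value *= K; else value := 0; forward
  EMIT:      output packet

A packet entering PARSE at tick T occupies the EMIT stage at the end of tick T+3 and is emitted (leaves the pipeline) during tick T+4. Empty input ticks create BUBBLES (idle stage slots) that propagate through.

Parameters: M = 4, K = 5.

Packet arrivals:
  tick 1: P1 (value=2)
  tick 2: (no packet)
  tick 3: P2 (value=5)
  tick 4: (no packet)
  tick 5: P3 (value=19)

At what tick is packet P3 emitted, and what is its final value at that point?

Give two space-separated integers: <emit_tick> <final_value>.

Tick 1: [PARSE:P1(v=2,ok=F), VALIDATE:-, TRANSFORM:-, EMIT:-] out:-; in:P1
Tick 2: [PARSE:-, VALIDATE:P1(v=2,ok=F), TRANSFORM:-, EMIT:-] out:-; in:-
Tick 3: [PARSE:P2(v=5,ok=F), VALIDATE:-, TRANSFORM:P1(v=0,ok=F), EMIT:-] out:-; in:P2
Tick 4: [PARSE:-, VALIDATE:P2(v=5,ok=F), TRANSFORM:-, EMIT:P1(v=0,ok=F)] out:-; in:-
Tick 5: [PARSE:P3(v=19,ok=F), VALIDATE:-, TRANSFORM:P2(v=0,ok=F), EMIT:-] out:P1(v=0); in:P3
Tick 6: [PARSE:-, VALIDATE:P3(v=19,ok=F), TRANSFORM:-, EMIT:P2(v=0,ok=F)] out:-; in:-
Tick 7: [PARSE:-, VALIDATE:-, TRANSFORM:P3(v=0,ok=F), EMIT:-] out:P2(v=0); in:-
Tick 8: [PARSE:-, VALIDATE:-, TRANSFORM:-, EMIT:P3(v=0,ok=F)] out:-; in:-
Tick 9: [PARSE:-, VALIDATE:-, TRANSFORM:-, EMIT:-] out:P3(v=0); in:-
P3: arrives tick 5, valid=False (id=3, id%4=3), emit tick 9, final value 0

Answer: 9 0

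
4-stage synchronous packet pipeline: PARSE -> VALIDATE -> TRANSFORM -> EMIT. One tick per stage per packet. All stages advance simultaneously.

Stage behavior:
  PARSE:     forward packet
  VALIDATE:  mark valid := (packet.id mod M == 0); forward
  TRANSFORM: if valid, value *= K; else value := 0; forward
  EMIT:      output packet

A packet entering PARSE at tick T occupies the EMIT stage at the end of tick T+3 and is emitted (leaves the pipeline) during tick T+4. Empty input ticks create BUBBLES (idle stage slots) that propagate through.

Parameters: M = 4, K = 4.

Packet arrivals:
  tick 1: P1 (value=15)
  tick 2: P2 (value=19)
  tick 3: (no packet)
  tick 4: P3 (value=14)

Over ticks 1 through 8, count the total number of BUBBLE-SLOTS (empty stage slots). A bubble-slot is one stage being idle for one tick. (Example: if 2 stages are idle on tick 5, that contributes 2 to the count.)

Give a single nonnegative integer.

Tick 1: [PARSE:P1(v=15,ok=F), VALIDATE:-, TRANSFORM:-, EMIT:-] out:-; bubbles=3
Tick 2: [PARSE:P2(v=19,ok=F), VALIDATE:P1(v=15,ok=F), TRANSFORM:-, EMIT:-] out:-; bubbles=2
Tick 3: [PARSE:-, VALIDATE:P2(v=19,ok=F), TRANSFORM:P1(v=0,ok=F), EMIT:-] out:-; bubbles=2
Tick 4: [PARSE:P3(v=14,ok=F), VALIDATE:-, TRANSFORM:P2(v=0,ok=F), EMIT:P1(v=0,ok=F)] out:-; bubbles=1
Tick 5: [PARSE:-, VALIDATE:P3(v=14,ok=F), TRANSFORM:-, EMIT:P2(v=0,ok=F)] out:P1(v=0); bubbles=2
Tick 6: [PARSE:-, VALIDATE:-, TRANSFORM:P3(v=0,ok=F), EMIT:-] out:P2(v=0); bubbles=3
Tick 7: [PARSE:-, VALIDATE:-, TRANSFORM:-, EMIT:P3(v=0,ok=F)] out:-; bubbles=3
Tick 8: [PARSE:-, VALIDATE:-, TRANSFORM:-, EMIT:-] out:P3(v=0); bubbles=4
Total bubble-slots: 20

Answer: 20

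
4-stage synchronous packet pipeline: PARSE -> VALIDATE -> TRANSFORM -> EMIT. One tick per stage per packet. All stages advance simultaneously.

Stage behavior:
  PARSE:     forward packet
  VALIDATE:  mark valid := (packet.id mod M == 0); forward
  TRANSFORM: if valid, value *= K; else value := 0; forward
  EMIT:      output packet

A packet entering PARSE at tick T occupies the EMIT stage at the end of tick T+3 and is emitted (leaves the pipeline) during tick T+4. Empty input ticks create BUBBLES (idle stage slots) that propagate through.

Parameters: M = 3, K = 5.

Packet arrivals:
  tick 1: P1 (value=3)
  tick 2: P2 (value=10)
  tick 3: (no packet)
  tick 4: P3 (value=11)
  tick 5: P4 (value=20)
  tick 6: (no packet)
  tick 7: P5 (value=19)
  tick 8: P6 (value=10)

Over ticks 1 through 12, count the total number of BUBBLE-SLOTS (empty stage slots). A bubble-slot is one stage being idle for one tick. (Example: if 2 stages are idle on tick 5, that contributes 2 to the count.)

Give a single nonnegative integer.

Tick 1: [PARSE:P1(v=3,ok=F), VALIDATE:-, TRANSFORM:-, EMIT:-] out:-; bubbles=3
Tick 2: [PARSE:P2(v=10,ok=F), VALIDATE:P1(v=3,ok=F), TRANSFORM:-, EMIT:-] out:-; bubbles=2
Tick 3: [PARSE:-, VALIDATE:P2(v=10,ok=F), TRANSFORM:P1(v=0,ok=F), EMIT:-] out:-; bubbles=2
Tick 4: [PARSE:P3(v=11,ok=F), VALIDATE:-, TRANSFORM:P2(v=0,ok=F), EMIT:P1(v=0,ok=F)] out:-; bubbles=1
Tick 5: [PARSE:P4(v=20,ok=F), VALIDATE:P3(v=11,ok=T), TRANSFORM:-, EMIT:P2(v=0,ok=F)] out:P1(v=0); bubbles=1
Tick 6: [PARSE:-, VALIDATE:P4(v=20,ok=F), TRANSFORM:P3(v=55,ok=T), EMIT:-] out:P2(v=0); bubbles=2
Tick 7: [PARSE:P5(v=19,ok=F), VALIDATE:-, TRANSFORM:P4(v=0,ok=F), EMIT:P3(v=55,ok=T)] out:-; bubbles=1
Tick 8: [PARSE:P6(v=10,ok=F), VALIDATE:P5(v=19,ok=F), TRANSFORM:-, EMIT:P4(v=0,ok=F)] out:P3(v=55); bubbles=1
Tick 9: [PARSE:-, VALIDATE:P6(v=10,ok=T), TRANSFORM:P5(v=0,ok=F), EMIT:-] out:P4(v=0); bubbles=2
Tick 10: [PARSE:-, VALIDATE:-, TRANSFORM:P6(v=50,ok=T), EMIT:P5(v=0,ok=F)] out:-; bubbles=2
Tick 11: [PARSE:-, VALIDATE:-, TRANSFORM:-, EMIT:P6(v=50,ok=T)] out:P5(v=0); bubbles=3
Tick 12: [PARSE:-, VALIDATE:-, TRANSFORM:-, EMIT:-] out:P6(v=50); bubbles=4
Total bubble-slots: 24

Answer: 24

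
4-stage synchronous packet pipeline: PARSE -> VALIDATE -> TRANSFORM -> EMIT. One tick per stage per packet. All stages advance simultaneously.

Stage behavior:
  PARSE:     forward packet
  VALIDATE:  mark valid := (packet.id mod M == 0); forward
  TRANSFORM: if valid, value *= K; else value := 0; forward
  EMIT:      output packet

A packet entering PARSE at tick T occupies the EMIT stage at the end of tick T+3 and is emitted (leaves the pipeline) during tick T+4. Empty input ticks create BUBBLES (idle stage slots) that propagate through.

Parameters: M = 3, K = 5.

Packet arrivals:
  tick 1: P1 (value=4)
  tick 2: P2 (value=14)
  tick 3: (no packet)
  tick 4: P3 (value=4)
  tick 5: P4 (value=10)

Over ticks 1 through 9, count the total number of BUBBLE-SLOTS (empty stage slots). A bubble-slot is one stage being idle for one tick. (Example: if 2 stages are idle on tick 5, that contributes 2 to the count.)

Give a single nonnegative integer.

Tick 1: [PARSE:P1(v=4,ok=F), VALIDATE:-, TRANSFORM:-, EMIT:-] out:-; bubbles=3
Tick 2: [PARSE:P2(v=14,ok=F), VALIDATE:P1(v=4,ok=F), TRANSFORM:-, EMIT:-] out:-; bubbles=2
Tick 3: [PARSE:-, VALIDATE:P2(v=14,ok=F), TRANSFORM:P1(v=0,ok=F), EMIT:-] out:-; bubbles=2
Tick 4: [PARSE:P3(v=4,ok=F), VALIDATE:-, TRANSFORM:P2(v=0,ok=F), EMIT:P1(v=0,ok=F)] out:-; bubbles=1
Tick 5: [PARSE:P4(v=10,ok=F), VALIDATE:P3(v=4,ok=T), TRANSFORM:-, EMIT:P2(v=0,ok=F)] out:P1(v=0); bubbles=1
Tick 6: [PARSE:-, VALIDATE:P4(v=10,ok=F), TRANSFORM:P3(v=20,ok=T), EMIT:-] out:P2(v=0); bubbles=2
Tick 7: [PARSE:-, VALIDATE:-, TRANSFORM:P4(v=0,ok=F), EMIT:P3(v=20,ok=T)] out:-; bubbles=2
Tick 8: [PARSE:-, VALIDATE:-, TRANSFORM:-, EMIT:P4(v=0,ok=F)] out:P3(v=20); bubbles=3
Tick 9: [PARSE:-, VALIDATE:-, TRANSFORM:-, EMIT:-] out:P4(v=0); bubbles=4
Total bubble-slots: 20

Answer: 20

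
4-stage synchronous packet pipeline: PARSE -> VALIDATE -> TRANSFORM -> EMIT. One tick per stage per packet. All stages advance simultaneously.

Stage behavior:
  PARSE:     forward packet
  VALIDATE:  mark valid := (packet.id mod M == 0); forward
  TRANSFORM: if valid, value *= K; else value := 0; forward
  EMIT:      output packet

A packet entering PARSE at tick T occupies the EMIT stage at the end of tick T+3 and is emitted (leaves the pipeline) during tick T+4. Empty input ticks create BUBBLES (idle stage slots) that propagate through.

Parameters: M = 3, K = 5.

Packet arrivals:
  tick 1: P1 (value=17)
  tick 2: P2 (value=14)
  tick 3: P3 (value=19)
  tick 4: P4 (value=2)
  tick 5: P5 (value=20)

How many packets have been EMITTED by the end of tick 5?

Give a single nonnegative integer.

Answer: 1

Derivation:
Tick 1: [PARSE:P1(v=17,ok=F), VALIDATE:-, TRANSFORM:-, EMIT:-] out:-; in:P1
Tick 2: [PARSE:P2(v=14,ok=F), VALIDATE:P1(v=17,ok=F), TRANSFORM:-, EMIT:-] out:-; in:P2
Tick 3: [PARSE:P3(v=19,ok=F), VALIDATE:P2(v=14,ok=F), TRANSFORM:P1(v=0,ok=F), EMIT:-] out:-; in:P3
Tick 4: [PARSE:P4(v=2,ok=F), VALIDATE:P3(v=19,ok=T), TRANSFORM:P2(v=0,ok=F), EMIT:P1(v=0,ok=F)] out:-; in:P4
Tick 5: [PARSE:P5(v=20,ok=F), VALIDATE:P4(v=2,ok=F), TRANSFORM:P3(v=95,ok=T), EMIT:P2(v=0,ok=F)] out:P1(v=0); in:P5
Emitted by tick 5: ['P1']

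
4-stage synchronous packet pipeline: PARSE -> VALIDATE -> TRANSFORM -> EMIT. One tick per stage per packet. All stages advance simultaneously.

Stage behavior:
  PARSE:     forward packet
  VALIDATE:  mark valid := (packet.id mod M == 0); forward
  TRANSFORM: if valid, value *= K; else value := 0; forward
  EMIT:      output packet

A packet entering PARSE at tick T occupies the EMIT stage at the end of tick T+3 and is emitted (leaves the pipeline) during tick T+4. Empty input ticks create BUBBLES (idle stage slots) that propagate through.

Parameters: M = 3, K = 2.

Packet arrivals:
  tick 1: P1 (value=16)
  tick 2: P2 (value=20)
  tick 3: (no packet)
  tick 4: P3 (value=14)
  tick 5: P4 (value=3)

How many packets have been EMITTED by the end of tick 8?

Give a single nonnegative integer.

Tick 1: [PARSE:P1(v=16,ok=F), VALIDATE:-, TRANSFORM:-, EMIT:-] out:-; in:P1
Tick 2: [PARSE:P2(v=20,ok=F), VALIDATE:P1(v=16,ok=F), TRANSFORM:-, EMIT:-] out:-; in:P2
Tick 3: [PARSE:-, VALIDATE:P2(v=20,ok=F), TRANSFORM:P1(v=0,ok=F), EMIT:-] out:-; in:-
Tick 4: [PARSE:P3(v=14,ok=F), VALIDATE:-, TRANSFORM:P2(v=0,ok=F), EMIT:P1(v=0,ok=F)] out:-; in:P3
Tick 5: [PARSE:P4(v=3,ok=F), VALIDATE:P3(v=14,ok=T), TRANSFORM:-, EMIT:P2(v=0,ok=F)] out:P1(v=0); in:P4
Tick 6: [PARSE:-, VALIDATE:P4(v=3,ok=F), TRANSFORM:P3(v=28,ok=T), EMIT:-] out:P2(v=0); in:-
Tick 7: [PARSE:-, VALIDATE:-, TRANSFORM:P4(v=0,ok=F), EMIT:P3(v=28,ok=T)] out:-; in:-
Tick 8: [PARSE:-, VALIDATE:-, TRANSFORM:-, EMIT:P4(v=0,ok=F)] out:P3(v=28); in:-
Emitted by tick 8: ['P1', 'P2', 'P3']

Answer: 3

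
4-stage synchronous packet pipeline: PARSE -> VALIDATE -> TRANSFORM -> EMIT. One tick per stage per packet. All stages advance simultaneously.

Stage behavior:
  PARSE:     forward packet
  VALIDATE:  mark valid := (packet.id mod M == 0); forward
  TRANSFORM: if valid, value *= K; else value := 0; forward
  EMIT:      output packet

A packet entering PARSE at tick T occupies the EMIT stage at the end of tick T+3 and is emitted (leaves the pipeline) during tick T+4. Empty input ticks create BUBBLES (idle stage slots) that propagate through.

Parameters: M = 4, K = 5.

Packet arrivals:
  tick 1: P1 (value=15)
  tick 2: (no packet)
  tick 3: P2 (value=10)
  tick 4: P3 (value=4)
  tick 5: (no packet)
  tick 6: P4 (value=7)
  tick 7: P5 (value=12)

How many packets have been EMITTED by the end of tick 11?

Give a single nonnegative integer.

Tick 1: [PARSE:P1(v=15,ok=F), VALIDATE:-, TRANSFORM:-, EMIT:-] out:-; in:P1
Tick 2: [PARSE:-, VALIDATE:P1(v=15,ok=F), TRANSFORM:-, EMIT:-] out:-; in:-
Tick 3: [PARSE:P2(v=10,ok=F), VALIDATE:-, TRANSFORM:P1(v=0,ok=F), EMIT:-] out:-; in:P2
Tick 4: [PARSE:P3(v=4,ok=F), VALIDATE:P2(v=10,ok=F), TRANSFORM:-, EMIT:P1(v=0,ok=F)] out:-; in:P3
Tick 5: [PARSE:-, VALIDATE:P3(v=4,ok=F), TRANSFORM:P2(v=0,ok=F), EMIT:-] out:P1(v=0); in:-
Tick 6: [PARSE:P4(v=7,ok=F), VALIDATE:-, TRANSFORM:P3(v=0,ok=F), EMIT:P2(v=0,ok=F)] out:-; in:P4
Tick 7: [PARSE:P5(v=12,ok=F), VALIDATE:P4(v=7,ok=T), TRANSFORM:-, EMIT:P3(v=0,ok=F)] out:P2(v=0); in:P5
Tick 8: [PARSE:-, VALIDATE:P5(v=12,ok=F), TRANSFORM:P4(v=35,ok=T), EMIT:-] out:P3(v=0); in:-
Tick 9: [PARSE:-, VALIDATE:-, TRANSFORM:P5(v=0,ok=F), EMIT:P4(v=35,ok=T)] out:-; in:-
Tick 10: [PARSE:-, VALIDATE:-, TRANSFORM:-, EMIT:P5(v=0,ok=F)] out:P4(v=35); in:-
Tick 11: [PARSE:-, VALIDATE:-, TRANSFORM:-, EMIT:-] out:P5(v=0); in:-
Emitted by tick 11: ['P1', 'P2', 'P3', 'P4', 'P5']

Answer: 5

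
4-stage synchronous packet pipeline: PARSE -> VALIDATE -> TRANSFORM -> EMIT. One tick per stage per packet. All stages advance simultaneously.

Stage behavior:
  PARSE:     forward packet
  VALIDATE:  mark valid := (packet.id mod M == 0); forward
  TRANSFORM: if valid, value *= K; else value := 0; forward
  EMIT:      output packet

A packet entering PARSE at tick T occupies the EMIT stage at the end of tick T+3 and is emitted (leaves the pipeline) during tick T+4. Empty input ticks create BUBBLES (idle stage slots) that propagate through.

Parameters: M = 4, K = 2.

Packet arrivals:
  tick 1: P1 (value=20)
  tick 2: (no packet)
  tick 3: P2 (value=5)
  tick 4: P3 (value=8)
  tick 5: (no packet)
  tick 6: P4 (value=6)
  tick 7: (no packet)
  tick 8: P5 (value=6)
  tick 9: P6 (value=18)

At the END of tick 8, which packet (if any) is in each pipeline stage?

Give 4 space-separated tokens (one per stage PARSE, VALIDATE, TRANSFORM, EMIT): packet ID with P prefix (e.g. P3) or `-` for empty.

Answer: P5 - P4 -

Derivation:
Tick 1: [PARSE:P1(v=20,ok=F), VALIDATE:-, TRANSFORM:-, EMIT:-] out:-; in:P1
Tick 2: [PARSE:-, VALIDATE:P1(v=20,ok=F), TRANSFORM:-, EMIT:-] out:-; in:-
Tick 3: [PARSE:P2(v=5,ok=F), VALIDATE:-, TRANSFORM:P1(v=0,ok=F), EMIT:-] out:-; in:P2
Tick 4: [PARSE:P3(v=8,ok=F), VALIDATE:P2(v=5,ok=F), TRANSFORM:-, EMIT:P1(v=0,ok=F)] out:-; in:P3
Tick 5: [PARSE:-, VALIDATE:P3(v=8,ok=F), TRANSFORM:P2(v=0,ok=F), EMIT:-] out:P1(v=0); in:-
Tick 6: [PARSE:P4(v=6,ok=F), VALIDATE:-, TRANSFORM:P3(v=0,ok=F), EMIT:P2(v=0,ok=F)] out:-; in:P4
Tick 7: [PARSE:-, VALIDATE:P4(v=6,ok=T), TRANSFORM:-, EMIT:P3(v=0,ok=F)] out:P2(v=0); in:-
Tick 8: [PARSE:P5(v=6,ok=F), VALIDATE:-, TRANSFORM:P4(v=12,ok=T), EMIT:-] out:P3(v=0); in:P5
At end of tick 8: ['P5', '-', 'P4', '-']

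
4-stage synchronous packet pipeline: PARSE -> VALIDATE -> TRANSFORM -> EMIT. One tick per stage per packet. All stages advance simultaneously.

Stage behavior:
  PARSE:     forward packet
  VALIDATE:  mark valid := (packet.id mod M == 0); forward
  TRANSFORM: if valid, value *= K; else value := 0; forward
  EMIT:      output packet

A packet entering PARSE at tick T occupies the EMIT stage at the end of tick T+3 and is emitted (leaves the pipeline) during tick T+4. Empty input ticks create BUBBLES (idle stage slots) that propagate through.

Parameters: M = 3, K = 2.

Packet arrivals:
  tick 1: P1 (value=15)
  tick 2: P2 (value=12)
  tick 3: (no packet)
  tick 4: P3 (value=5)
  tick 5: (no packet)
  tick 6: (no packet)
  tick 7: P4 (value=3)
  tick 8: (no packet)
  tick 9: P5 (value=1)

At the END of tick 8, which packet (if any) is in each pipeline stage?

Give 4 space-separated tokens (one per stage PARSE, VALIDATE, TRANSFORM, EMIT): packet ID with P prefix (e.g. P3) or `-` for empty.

Tick 1: [PARSE:P1(v=15,ok=F), VALIDATE:-, TRANSFORM:-, EMIT:-] out:-; in:P1
Tick 2: [PARSE:P2(v=12,ok=F), VALIDATE:P1(v=15,ok=F), TRANSFORM:-, EMIT:-] out:-; in:P2
Tick 3: [PARSE:-, VALIDATE:P2(v=12,ok=F), TRANSFORM:P1(v=0,ok=F), EMIT:-] out:-; in:-
Tick 4: [PARSE:P3(v=5,ok=F), VALIDATE:-, TRANSFORM:P2(v=0,ok=F), EMIT:P1(v=0,ok=F)] out:-; in:P3
Tick 5: [PARSE:-, VALIDATE:P3(v=5,ok=T), TRANSFORM:-, EMIT:P2(v=0,ok=F)] out:P1(v=0); in:-
Tick 6: [PARSE:-, VALIDATE:-, TRANSFORM:P3(v=10,ok=T), EMIT:-] out:P2(v=0); in:-
Tick 7: [PARSE:P4(v=3,ok=F), VALIDATE:-, TRANSFORM:-, EMIT:P3(v=10,ok=T)] out:-; in:P4
Tick 8: [PARSE:-, VALIDATE:P4(v=3,ok=F), TRANSFORM:-, EMIT:-] out:P3(v=10); in:-
At end of tick 8: ['-', 'P4', '-', '-']

Answer: - P4 - -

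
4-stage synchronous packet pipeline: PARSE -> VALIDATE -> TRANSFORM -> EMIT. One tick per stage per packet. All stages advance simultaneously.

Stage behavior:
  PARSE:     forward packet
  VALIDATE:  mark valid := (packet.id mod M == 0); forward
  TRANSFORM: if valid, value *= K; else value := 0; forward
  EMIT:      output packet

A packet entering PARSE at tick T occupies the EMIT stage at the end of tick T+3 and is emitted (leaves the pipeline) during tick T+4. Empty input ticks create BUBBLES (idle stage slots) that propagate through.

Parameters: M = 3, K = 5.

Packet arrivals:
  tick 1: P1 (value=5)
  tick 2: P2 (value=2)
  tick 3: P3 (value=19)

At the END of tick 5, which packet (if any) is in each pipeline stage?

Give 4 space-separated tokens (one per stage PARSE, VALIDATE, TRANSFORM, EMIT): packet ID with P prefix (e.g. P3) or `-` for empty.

Answer: - - P3 P2

Derivation:
Tick 1: [PARSE:P1(v=5,ok=F), VALIDATE:-, TRANSFORM:-, EMIT:-] out:-; in:P1
Tick 2: [PARSE:P2(v=2,ok=F), VALIDATE:P1(v=5,ok=F), TRANSFORM:-, EMIT:-] out:-; in:P2
Tick 3: [PARSE:P3(v=19,ok=F), VALIDATE:P2(v=2,ok=F), TRANSFORM:P1(v=0,ok=F), EMIT:-] out:-; in:P3
Tick 4: [PARSE:-, VALIDATE:P3(v=19,ok=T), TRANSFORM:P2(v=0,ok=F), EMIT:P1(v=0,ok=F)] out:-; in:-
Tick 5: [PARSE:-, VALIDATE:-, TRANSFORM:P3(v=95,ok=T), EMIT:P2(v=0,ok=F)] out:P1(v=0); in:-
At end of tick 5: ['-', '-', 'P3', 'P2']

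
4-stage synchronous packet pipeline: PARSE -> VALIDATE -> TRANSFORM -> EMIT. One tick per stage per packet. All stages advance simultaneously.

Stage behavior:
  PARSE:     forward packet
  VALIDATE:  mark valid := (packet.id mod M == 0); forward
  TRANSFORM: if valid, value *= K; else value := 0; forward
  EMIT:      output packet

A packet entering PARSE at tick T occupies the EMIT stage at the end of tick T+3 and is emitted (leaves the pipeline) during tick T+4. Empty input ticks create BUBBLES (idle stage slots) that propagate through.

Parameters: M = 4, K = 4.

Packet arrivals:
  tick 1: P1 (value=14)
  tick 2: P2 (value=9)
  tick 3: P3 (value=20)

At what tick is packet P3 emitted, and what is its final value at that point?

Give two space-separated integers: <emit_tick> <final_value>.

Tick 1: [PARSE:P1(v=14,ok=F), VALIDATE:-, TRANSFORM:-, EMIT:-] out:-; in:P1
Tick 2: [PARSE:P2(v=9,ok=F), VALIDATE:P1(v=14,ok=F), TRANSFORM:-, EMIT:-] out:-; in:P2
Tick 3: [PARSE:P3(v=20,ok=F), VALIDATE:P2(v=9,ok=F), TRANSFORM:P1(v=0,ok=F), EMIT:-] out:-; in:P3
Tick 4: [PARSE:-, VALIDATE:P3(v=20,ok=F), TRANSFORM:P2(v=0,ok=F), EMIT:P1(v=0,ok=F)] out:-; in:-
Tick 5: [PARSE:-, VALIDATE:-, TRANSFORM:P3(v=0,ok=F), EMIT:P2(v=0,ok=F)] out:P1(v=0); in:-
Tick 6: [PARSE:-, VALIDATE:-, TRANSFORM:-, EMIT:P3(v=0,ok=F)] out:P2(v=0); in:-
Tick 7: [PARSE:-, VALIDATE:-, TRANSFORM:-, EMIT:-] out:P3(v=0); in:-
P3: arrives tick 3, valid=False (id=3, id%4=3), emit tick 7, final value 0

Answer: 7 0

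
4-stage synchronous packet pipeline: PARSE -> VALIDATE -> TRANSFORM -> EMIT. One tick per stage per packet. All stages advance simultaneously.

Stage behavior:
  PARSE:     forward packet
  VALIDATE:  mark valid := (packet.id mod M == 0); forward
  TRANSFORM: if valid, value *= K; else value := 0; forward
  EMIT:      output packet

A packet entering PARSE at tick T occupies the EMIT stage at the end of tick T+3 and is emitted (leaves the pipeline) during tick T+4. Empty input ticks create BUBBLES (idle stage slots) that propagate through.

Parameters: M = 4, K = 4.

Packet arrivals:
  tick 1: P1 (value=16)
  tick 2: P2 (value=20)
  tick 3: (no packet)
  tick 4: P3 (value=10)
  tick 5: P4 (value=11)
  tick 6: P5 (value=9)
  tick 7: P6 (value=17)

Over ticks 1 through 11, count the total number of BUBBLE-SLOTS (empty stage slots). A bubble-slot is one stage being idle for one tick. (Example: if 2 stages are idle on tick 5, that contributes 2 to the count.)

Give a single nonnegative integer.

Answer: 20

Derivation:
Tick 1: [PARSE:P1(v=16,ok=F), VALIDATE:-, TRANSFORM:-, EMIT:-] out:-; bubbles=3
Tick 2: [PARSE:P2(v=20,ok=F), VALIDATE:P1(v=16,ok=F), TRANSFORM:-, EMIT:-] out:-; bubbles=2
Tick 3: [PARSE:-, VALIDATE:P2(v=20,ok=F), TRANSFORM:P1(v=0,ok=F), EMIT:-] out:-; bubbles=2
Tick 4: [PARSE:P3(v=10,ok=F), VALIDATE:-, TRANSFORM:P2(v=0,ok=F), EMIT:P1(v=0,ok=F)] out:-; bubbles=1
Tick 5: [PARSE:P4(v=11,ok=F), VALIDATE:P3(v=10,ok=F), TRANSFORM:-, EMIT:P2(v=0,ok=F)] out:P1(v=0); bubbles=1
Tick 6: [PARSE:P5(v=9,ok=F), VALIDATE:P4(v=11,ok=T), TRANSFORM:P3(v=0,ok=F), EMIT:-] out:P2(v=0); bubbles=1
Tick 7: [PARSE:P6(v=17,ok=F), VALIDATE:P5(v=9,ok=F), TRANSFORM:P4(v=44,ok=T), EMIT:P3(v=0,ok=F)] out:-; bubbles=0
Tick 8: [PARSE:-, VALIDATE:P6(v=17,ok=F), TRANSFORM:P5(v=0,ok=F), EMIT:P4(v=44,ok=T)] out:P3(v=0); bubbles=1
Tick 9: [PARSE:-, VALIDATE:-, TRANSFORM:P6(v=0,ok=F), EMIT:P5(v=0,ok=F)] out:P4(v=44); bubbles=2
Tick 10: [PARSE:-, VALIDATE:-, TRANSFORM:-, EMIT:P6(v=0,ok=F)] out:P5(v=0); bubbles=3
Tick 11: [PARSE:-, VALIDATE:-, TRANSFORM:-, EMIT:-] out:P6(v=0); bubbles=4
Total bubble-slots: 20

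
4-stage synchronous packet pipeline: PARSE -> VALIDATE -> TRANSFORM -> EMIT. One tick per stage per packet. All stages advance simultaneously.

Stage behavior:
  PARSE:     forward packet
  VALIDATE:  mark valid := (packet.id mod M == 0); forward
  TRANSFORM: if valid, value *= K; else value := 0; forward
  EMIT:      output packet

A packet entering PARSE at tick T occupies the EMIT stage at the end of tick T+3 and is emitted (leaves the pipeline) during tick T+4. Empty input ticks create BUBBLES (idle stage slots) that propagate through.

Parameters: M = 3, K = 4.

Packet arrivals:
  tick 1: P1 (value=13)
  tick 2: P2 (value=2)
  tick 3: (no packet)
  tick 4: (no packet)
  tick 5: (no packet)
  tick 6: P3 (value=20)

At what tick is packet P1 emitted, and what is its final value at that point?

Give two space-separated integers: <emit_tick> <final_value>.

Tick 1: [PARSE:P1(v=13,ok=F), VALIDATE:-, TRANSFORM:-, EMIT:-] out:-; in:P1
Tick 2: [PARSE:P2(v=2,ok=F), VALIDATE:P1(v=13,ok=F), TRANSFORM:-, EMIT:-] out:-; in:P2
Tick 3: [PARSE:-, VALIDATE:P2(v=2,ok=F), TRANSFORM:P1(v=0,ok=F), EMIT:-] out:-; in:-
Tick 4: [PARSE:-, VALIDATE:-, TRANSFORM:P2(v=0,ok=F), EMIT:P1(v=0,ok=F)] out:-; in:-
Tick 5: [PARSE:-, VALIDATE:-, TRANSFORM:-, EMIT:P2(v=0,ok=F)] out:P1(v=0); in:-
Tick 6: [PARSE:P3(v=20,ok=F), VALIDATE:-, TRANSFORM:-, EMIT:-] out:P2(v=0); in:P3
Tick 7: [PARSE:-, VALIDATE:P3(v=20,ok=T), TRANSFORM:-, EMIT:-] out:-; in:-
Tick 8: [PARSE:-, VALIDATE:-, TRANSFORM:P3(v=80,ok=T), EMIT:-] out:-; in:-
Tick 9: [PARSE:-, VALIDATE:-, TRANSFORM:-, EMIT:P3(v=80,ok=T)] out:-; in:-
Tick 10: [PARSE:-, VALIDATE:-, TRANSFORM:-, EMIT:-] out:P3(v=80); in:-
P1: arrives tick 1, valid=False (id=1, id%3=1), emit tick 5, final value 0

Answer: 5 0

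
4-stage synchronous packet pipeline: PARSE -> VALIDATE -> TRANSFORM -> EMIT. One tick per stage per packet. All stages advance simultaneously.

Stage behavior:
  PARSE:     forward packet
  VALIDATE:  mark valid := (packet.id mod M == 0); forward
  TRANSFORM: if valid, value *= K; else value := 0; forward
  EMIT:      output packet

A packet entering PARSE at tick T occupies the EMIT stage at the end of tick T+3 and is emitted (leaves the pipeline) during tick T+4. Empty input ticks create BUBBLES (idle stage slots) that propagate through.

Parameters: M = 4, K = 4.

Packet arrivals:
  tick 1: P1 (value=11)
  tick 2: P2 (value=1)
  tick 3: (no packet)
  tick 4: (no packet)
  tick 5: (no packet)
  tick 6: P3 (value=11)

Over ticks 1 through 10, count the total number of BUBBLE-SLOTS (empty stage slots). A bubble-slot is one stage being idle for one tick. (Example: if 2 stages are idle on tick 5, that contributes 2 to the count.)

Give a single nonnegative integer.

Answer: 28

Derivation:
Tick 1: [PARSE:P1(v=11,ok=F), VALIDATE:-, TRANSFORM:-, EMIT:-] out:-; bubbles=3
Tick 2: [PARSE:P2(v=1,ok=F), VALIDATE:P1(v=11,ok=F), TRANSFORM:-, EMIT:-] out:-; bubbles=2
Tick 3: [PARSE:-, VALIDATE:P2(v=1,ok=F), TRANSFORM:P1(v=0,ok=F), EMIT:-] out:-; bubbles=2
Tick 4: [PARSE:-, VALIDATE:-, TRANSFORM:P2(v=0,ok=F), EMIT:P1(v=0,ok=F)] out:-; bubbles=2
Tick 5: [PARSE:-, VALIDATE:-, TRANSFORM:-, EMIT:P2(v=0,ok=F)] out:P1(v=0); bubbles=3
Tick 6: [PARSE:P3(v=11,ok=F), VALIDATE:-, TRANSFORM:-, EMIT:-] out:P2(v=0); bubbles=3
Tick 7: [PARSE:-, VALIDATE:P3(v=11,ok=F), TRANSFORM:-, EMIT:-] out:-; bubbles=3
Tick 8: [PARSE:-, VALIDATE:-, TRANSFORM:P3(v=0,ok=F), EMIT:-] out:-; bubbles=3
Tick 9: [PARSE:-, VALIDATE:-, TRANSFORM:-, EMIT:P3(v=0,ok=F)] out:-; bubbles=3
Tick 10: [PARSE:-, VALIDATE:-, TRANSFORM:-, EMIT:-] out:P3(v=0); bubbles=4
Total bubble-slots: 28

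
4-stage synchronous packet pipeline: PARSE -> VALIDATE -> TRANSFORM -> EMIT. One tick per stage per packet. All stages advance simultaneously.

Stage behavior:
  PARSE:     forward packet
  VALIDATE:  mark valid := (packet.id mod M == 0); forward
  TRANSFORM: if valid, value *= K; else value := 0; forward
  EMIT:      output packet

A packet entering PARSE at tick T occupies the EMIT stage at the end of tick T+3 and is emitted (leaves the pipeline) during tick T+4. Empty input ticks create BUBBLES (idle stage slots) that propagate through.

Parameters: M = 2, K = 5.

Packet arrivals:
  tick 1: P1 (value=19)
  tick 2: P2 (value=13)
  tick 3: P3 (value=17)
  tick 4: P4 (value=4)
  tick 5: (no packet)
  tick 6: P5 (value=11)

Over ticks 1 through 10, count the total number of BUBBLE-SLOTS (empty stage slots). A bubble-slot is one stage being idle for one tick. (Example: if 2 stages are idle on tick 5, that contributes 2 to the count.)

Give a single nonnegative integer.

Answer: 20

Derivation:
Tick 1: [PARSE:P1(v=19,ok=F), VALIDATE:-, TRANSFORM:-, EMIT:-] out:-; bubbles=3
Tick 2: [PARSE:P2(v=13,ok=F), VALIDATE:P1(v=19,ok=F), TRANSFORM:-, EMIT:-] out:-; bubbles=2
Tick 3: [PARSE:P3(v=17,ok=F), VALIDATE:P2(v=13,ok=T), TRANSFORM:P1(v=0,ok=F), EMIT:-] out:-; bubbles=1
Tick 4: [PARSE:P4(v=4,ok=F), VALIDATE:P3(v=17,ok=F), TRANSFORM:P2(v=65,ok=T), EMIT:P1(v=0,ok=F)] out:-; bubbles=0
Tick 5: [PARSE:-, VALIDATE:P4(v=4,ok=T), TRANSFORM:P3(v=0,ok=F), EMIT:P2(v=65,ok=T)] out:P1(v=0); bubbles=1
Tick 6: [PARSE:P5(v=11,ok=F), VALIDATE:-, TRANSFORM:P4(v=20,ok=T), EMIT:P3(v=0,ok=F)] out:P2(v=65); bubbles=1
Tick 7: [PARSE:-, VALIDATE:P5(v=11,ok=F), TRANSFORM:-, EMIT:P4(v=20,ok=T)] out:P3(v=0); bubbles=2
Tick 8: [PARSE:-, VALIDATE:-, TRANSFORM:P5(v=0,ok=F), EMIT:-] out:P4(v=20); bubbles=3
Tick 9: [PARSE:-, VALIDATE:-, TRANSFORM:-, EMIT:P5(v=0,ok=F)] out:-; bubbles=3
Tick 10: [PARSE:-, VALIDATE:-, TRANSFORM:-, EMIT:-] out:P5(v=0); bubbles=4
Total bubble-slots: 20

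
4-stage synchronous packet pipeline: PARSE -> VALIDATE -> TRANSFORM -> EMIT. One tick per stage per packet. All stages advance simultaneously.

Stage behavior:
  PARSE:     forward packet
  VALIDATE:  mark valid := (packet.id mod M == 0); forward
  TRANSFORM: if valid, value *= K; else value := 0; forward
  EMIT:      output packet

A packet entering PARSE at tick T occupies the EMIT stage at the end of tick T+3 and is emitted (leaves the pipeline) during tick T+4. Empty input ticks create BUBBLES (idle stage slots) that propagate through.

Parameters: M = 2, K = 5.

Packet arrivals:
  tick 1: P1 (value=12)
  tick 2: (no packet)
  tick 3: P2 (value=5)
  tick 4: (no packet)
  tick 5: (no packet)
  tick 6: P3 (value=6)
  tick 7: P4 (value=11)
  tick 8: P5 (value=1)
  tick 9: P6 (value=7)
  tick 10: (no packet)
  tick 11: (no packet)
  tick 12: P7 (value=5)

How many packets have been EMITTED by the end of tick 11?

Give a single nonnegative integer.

Answer: 4

Derivation:
Tick 1: [PARSE:P1(v=12,ok=F), VALIDATE:-, TRANSFORM:-, EMIT:-] out:-; in:P1
Tick 2: [PARSE:-, VALIDATE:P1(v=12,ok=F), TRANSFORM:-, EMIT:-] out:-; in:-
Tick 3: [PARSE:P2(v=5,ok=F), VALIDATE:-, TRANSFORM:P1(v=0,ok=F), EMIT:-] out:-; in:P2
Tick 4: [PARSE:-, VALIDATE:P2(v=5,ok=T), TRANSFORM:-, EMIT:P1(v=0,ok=F)] out:-; in:-
Tick 5: [PARSE:-, VALIDATE:-, TRANSFORM:P2(v=25,ok=T), EMIT:-] out:P1(v=0); in:-
Tick 6: [PARSE:P3(v=6,ok=F), VALIDATE:-, TRANSFORM:-, EMIT:P2(v=25,ok=T)] out:-; in:P3
Tick 7: [PARSE:P4(v=11,ok=F), VALIDATE:P3(v=6,ok=F), TRANSFORM:-, EMIT:-] out:P2(v=25); in:P4
Tick 8: [PARSE:P5(v=1,ok=F), VALIDATE:P4(v=11,ok=T), TRANSFORM:P3(v=0,ok=F), EMIT:-] out:-; in:P5
Tick 9: [PARSE:P6(v=7,ok=F), VALIDATE:P5(v=1,ok=F), TRANSFORM:P4(v=55,ok=T), EMIT:P3(v=0,ok=F)] out:-; in:P6
Tick 10: [PARSE:-, VALIDATE:P6(v=7,ok=T), TRANSFORM:P5(v=0,ok=F), EMIT:P4(v=55,ok=T)] out:P3(v=0); in:-
Tick 11: [PARSE:-, VALIDATE:-, TRANSFORM:P6(v=35,ok=T), EMIT:P5(v=0,ok=F)] out:P4(v=55); in:-
Emitted by tick 11: ['P1', 'P2', 'P3', 'P4']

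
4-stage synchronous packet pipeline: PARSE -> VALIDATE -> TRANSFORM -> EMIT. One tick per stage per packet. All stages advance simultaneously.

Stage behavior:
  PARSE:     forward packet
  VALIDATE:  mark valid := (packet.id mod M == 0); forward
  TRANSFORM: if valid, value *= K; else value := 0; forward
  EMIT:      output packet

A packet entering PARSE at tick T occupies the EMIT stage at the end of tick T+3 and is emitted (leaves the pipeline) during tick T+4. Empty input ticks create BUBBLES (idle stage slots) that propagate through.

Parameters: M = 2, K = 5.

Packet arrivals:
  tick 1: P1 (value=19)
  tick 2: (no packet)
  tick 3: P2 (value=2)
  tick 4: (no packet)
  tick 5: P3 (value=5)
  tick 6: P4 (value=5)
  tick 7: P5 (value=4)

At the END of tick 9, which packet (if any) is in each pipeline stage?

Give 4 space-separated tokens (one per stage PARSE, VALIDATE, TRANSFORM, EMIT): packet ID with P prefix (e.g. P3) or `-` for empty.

Tick 1: [PARSE:P1(v=19,ok=F), VALIDATE:-, TRANSFORM:-, EMIT:-] out:-; in:P1
Tick 2: [PARSE:-, VALIDATE:P1(v=19,ok=F), TRANSFORM:-, EMIT:-] out:-; in:-
Tick 3: [PARSE:P2(v=2,ok=F), VALIDATE:-, TRANSFORM:P1(v=0,ok=F), EMIT:-] out:-; in:P2
Tick 4: [PARSE:-, VALIDATE:P2(v=2,ok=T), TRANSFORM:-, EMIT:P1(v=0,ok=F)] out:-; in:-
Tick 5: [PARSE:P3(v=5,ok=F), VALIDATE:-, TRANSFORM:P2(v=10,ok=T), EMIT:-] out:P1(v=0); in:P3
Tick 6: [PARSE:P4(v=5,ok=F), VALIDATE:P3(v=5,ok=F), TRANSFORM:-, EMIT:P2(v=10,ok=T)] out:-; in:P4
Tick 7: [PARSE:P5(v=4,ok=F), VALIDATE:P4(v=5,ok=T), TRANSFORM:P3(v=0,ok=F), EMIT:-] out:P2(v=10); in:P5
Tick 8: [PARSE:-, VALIDATE:P5(v=4,ok=F), TRANSFORM:P4(v=25,ok=T), EMIT:P3(v=0,ok=F)] out:-; in:-
Tick 9: [PARSE:-, VALIDATE:-, TRANSFORM:P5(v=0,ok=F), EMIT:P4(v=25,ok=T)] out:P3(v=0); in:-
At end of tick 9: ['-', '-', 'P5', 'P4']

Answer: - - P5 P4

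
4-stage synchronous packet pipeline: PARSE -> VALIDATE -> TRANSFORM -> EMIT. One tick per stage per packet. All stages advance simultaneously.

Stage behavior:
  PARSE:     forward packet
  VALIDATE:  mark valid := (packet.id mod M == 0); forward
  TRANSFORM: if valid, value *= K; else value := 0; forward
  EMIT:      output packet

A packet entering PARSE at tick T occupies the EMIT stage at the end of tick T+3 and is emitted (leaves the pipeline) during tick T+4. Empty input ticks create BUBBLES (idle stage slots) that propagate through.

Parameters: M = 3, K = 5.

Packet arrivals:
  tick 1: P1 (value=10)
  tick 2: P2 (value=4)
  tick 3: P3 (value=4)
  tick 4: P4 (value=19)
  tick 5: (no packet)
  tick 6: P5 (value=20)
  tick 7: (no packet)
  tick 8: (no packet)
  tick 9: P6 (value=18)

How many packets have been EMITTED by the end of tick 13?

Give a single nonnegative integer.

Answer: 6

Derivation:
Tick 1: [PARSE:P1(v=10,ok=F), VALIDATE:-, TRANSFORM:-, EMIT:-] out:-; in:P1
Tick 2: [PARSE:P2(v=4,ok=F), VALIDATE:P1(v=10,ok=F), TRANSFORM:-, EMIT:-] out:-; in:P2
Tick 3: [PARSE:P3(v=4,ok=F), VALIDATE:P2(v=4,ok=F), TRANSFORM:P1(v=0,ok=F), EMIT:-] out:-; in:P3
Tick 4: [PARSE:P4(v=19,ok=F), VALIDATE:P3(v=4,ok=T), TRANSFORM:P2(v=0,ok=F), EMIT:P1(v=0,ok=F)] out:-; in:P4
Tick 5: [PARSE:-, VALIDATE:P4(v=19,ok=F), TRANSFORM:P3(v=20,ok=T), EMIT:P2(v=0,ok=F)] out:P1(v=0); in:-
Tick 6: [PARSE:P5(v=20,ok=F), VALIDATE:-, TRANSFORM:P4(v=0,ok=F), EMIT:P3(v=20,ok=T)] out:P2(v=0); in:P5
Tick 7: [PARSE:-, VALIDATE:P5(v=20,ok=F), TRANSFORM:-, EMIT:P4(v=0,ok=F)] out:P3(v=20); in:-
Tick 8: [PARSE:-, VALIDATE:-, TRANSFORM:P5(v=0,ok=F), EMIT:-] out:P4(v=0); in:-
Tick 9: [PARSE:P6(v=18,ok=F), VALIDATE:-, TRANSFORM:-, EMIT:P5(v=0,ok=F)] out:-; in:P6
Tick 10: [PARSE:-, VALIDATE:P6(v=18,ok=T), TRANSFORM:-, EMIT:-] out:P5(v=0); in:-
Tick 11: [PARSE:-, VALIDATE:-, TRANSFORM:P6(v=90,ok=T), EMIT:-] out:-; in:-
Tick 12: [PARSE:-, VALIDATE:-, TRANSFORM:-, EMIT:P6(v=90,ok=T)] out:-; in:-
Tick 13: [PARSE:-, VALIDATE:-, TRANSFORM:-, EMIT:-] out:P6(v=90); in:-
Emitted by tick 13: ['P1', 'P2', 'P3', 'P4', 'P5', 'P6']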